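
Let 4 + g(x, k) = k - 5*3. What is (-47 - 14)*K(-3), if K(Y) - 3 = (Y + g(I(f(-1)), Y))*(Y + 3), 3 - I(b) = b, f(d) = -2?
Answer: -183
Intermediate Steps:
I(b) = 3 - b
g(x, k) = -19 + k (g(x, k) = -4 + (k - 5*3) = -4 + (k - 15) = -4 + (-15 + k) = -19 + k)
K(Y) = 3 + (-19 + 2*Y)*(3 + Y) (K(Y) = 3 + (Y + (-19 + Y))*(Y + 3) = 3 + (-19 + 2*Y)*(3 + Y))
(-47 - 14)*K(-3) = (-47 - 14)*(-54 - 13*(-3) + 2*(-3)**2) = -61*(-54 + 39 + 2*9) = -61*(-54 + 39 + 18) = -61*3 = -183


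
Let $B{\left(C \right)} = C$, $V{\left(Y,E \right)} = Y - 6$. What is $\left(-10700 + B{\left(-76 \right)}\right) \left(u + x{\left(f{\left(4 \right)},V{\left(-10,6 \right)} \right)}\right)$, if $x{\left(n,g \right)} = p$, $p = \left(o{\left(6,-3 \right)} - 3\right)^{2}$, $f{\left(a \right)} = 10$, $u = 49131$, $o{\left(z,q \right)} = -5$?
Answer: $-530125320$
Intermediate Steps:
$V{\left(Y,E \right)} = -6 + Y$
$p = 64$ ($p = \left(-5 - 3\right)^{2} = \left(-8\right)^{2} = 64$)
$x{\left(n,g \right)} = 64$
$\left(-10700 + B{\left(-76 \right)}\right) \left(u + x{\left(f{\left(4 \right)},V{\left(-10,6 \right)} \right)}\right) = \left(-10700 - 76\right) \left(49131 + 64\right) = \left(-10776\right) 49195 = -530125320$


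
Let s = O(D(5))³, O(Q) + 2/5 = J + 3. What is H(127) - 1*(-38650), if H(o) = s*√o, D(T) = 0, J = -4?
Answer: 38650 - 343*√127/125 ≈ 38619.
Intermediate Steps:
O(Q) = -7/5 (O(Q) = -⅖ + (-4 + 3) = -⅖ - 1 = -7/5)
s = -343/125 (s = (-7/5)³ = -343/125 ≈ -2.7440)
H(o) = -343*√o/125
H(127) - 1*(-38650) = -343*√127/125 - 1*(-38650) = -343*√127/125 + 38650 = 38650 - 343*√127/125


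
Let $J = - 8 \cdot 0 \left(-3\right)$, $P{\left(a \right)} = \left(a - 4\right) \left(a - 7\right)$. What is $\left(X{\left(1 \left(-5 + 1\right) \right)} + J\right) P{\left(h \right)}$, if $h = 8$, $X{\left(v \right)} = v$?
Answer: $-16$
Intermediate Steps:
$P{\left(a \right)} = \left(-7 + a\right) \left(-4 + a\right)$ ($P{\left(a \right)} = \left(-4 + a\right) \left(-7 + a\right) = \left(-7 + a\right) \left(-4 + a\right)$)
$J = 0$ ($J = \left(-8\right) 0 = 0$)
$\left(X{\left(1 \left(-5 + 1\right) \right)} + J\right) P{\left(h \right)} = \left(1 \left(-5 + 1\right) + 0\right) \left(28 + 8^{2} - 88\right) = \left(1 \left(-4\right) + 0\right) \left(28 + 64 - 88\right) = \left(-4 + 0\right) 4 = \left(-4\right) 4 = -16$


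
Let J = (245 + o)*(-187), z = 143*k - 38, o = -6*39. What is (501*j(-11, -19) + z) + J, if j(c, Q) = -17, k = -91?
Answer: -23625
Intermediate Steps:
o = -234
z = -13051 (z = 143*(-91) - 38 = -13013 - 38 = -13051)
J = -2057 (J = (245 - 234)*(-187) = 11*(-187) = -2057)
(501*j(-11, -19) + z) + J = (501*(-17) - 13051) - 2057 = (-8517 - 13051) - 2057 = -21568 - 2057 = -23625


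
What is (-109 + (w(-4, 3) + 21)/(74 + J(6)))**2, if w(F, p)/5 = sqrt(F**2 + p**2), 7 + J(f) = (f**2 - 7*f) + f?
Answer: 52664049/4489 ≈ 11732.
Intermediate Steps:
J(f) = -7 + f**2 - 6*f (J(f) = -7 + ((f**2 - 7*f) + f) = -7 + (f**2 - 6*f) = -7 + f**2 - 6*f)
w(F, p) = 5*sqrt(F**2 + p**2)
(-109 + (w(-4, 3) + 21)/(74 + J(6)))**2 = (-109 + (5*sqrt((-4)**2 + 3**2) + 21)/(74 + (-7 + 6**2 - 6*6)))**2 = (-109 + (5*sqrt(16 + 9) + 21)/(74 + (-7 + 36 - 36)))**2 = (-109 + (5*sqrt(25) + 21)/(74 - 7))**2 = (-109 + (5*5 + 21)/67)**2 = (-109 + (25 + 21)*(1/67))**2 = (-109 + 46*(1/67))**2 = (-109 + 46/67)**2 = (-7257/67)**2 = 52664049/4489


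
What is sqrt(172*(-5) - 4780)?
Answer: 2*I*sqrt(1410) ≈ 75.1*I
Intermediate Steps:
sqrt(172*(-5) - 4780) = sqrt(-860 - 4780) = sqrt(-5640) = 2*I*sqrt(1410)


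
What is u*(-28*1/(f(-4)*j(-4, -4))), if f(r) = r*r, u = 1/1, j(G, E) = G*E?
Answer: -7/64 ≈ -0.10938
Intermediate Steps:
j(G, E) = E*G
u = 1
f(r) = r²
u*(-28*1/(f(-4)*j(-4, -4))) = 1*(-28/(-4*(-4)*(-4)²)) = 1*(-28/(16*16)) = 1*(-28/256) = 1*(-28*1/256) = 1*(-7/64) = -7/64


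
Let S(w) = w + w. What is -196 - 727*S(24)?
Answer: -35092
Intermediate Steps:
S(w) = 2*w
-196 - 727*S(24) = -196 - 1454*24 = -196 - 727*48 = -196 - 34896 = -35092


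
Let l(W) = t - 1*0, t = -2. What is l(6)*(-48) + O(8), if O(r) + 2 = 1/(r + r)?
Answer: 1505/16 ≈ 94.063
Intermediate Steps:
l(W) = -2 (l(W) = -2 - 1*0 = -2 + 0 = -2)
O(r) = -2 + 1/(2*r) (O(r) = -2 + 1/(r + r) = -2 + 1/(2*r))
l(6)*(-48) + O(8) = -2*(-48) + (-2 + (1/2)/8) = 96 + (-2 + (1/2)*(1/8)) = 96 + (-2 + 1/16) = 96 - 31/16 = 1505/16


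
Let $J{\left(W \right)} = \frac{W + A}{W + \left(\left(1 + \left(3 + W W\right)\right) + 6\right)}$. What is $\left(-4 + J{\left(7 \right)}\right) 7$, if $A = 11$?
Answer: $- \frac{287}{11} \approx -26.091$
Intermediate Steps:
$J{\left(W \right)} = \frac{11 + W}{10 + W + W^{2}}$ ($J{\left(W \right)} = \frac{W + 11}{W + \left(\left(1 + \left(3 + W W\right)\right) + 6\right)} = \frac{11 + W}{W + \left(\left(1 + \left(3 + W^{2}\right)\right) + 6\right)} = \frac{11 + W}{W + \left(\left(4 + W^{2}\right) + 6\right)} = \frac{11 + W}{W + \left(10 + W^{2}\right)} = \frac{11 + W}{10 + W + W^{2}}$)
$\left(-4 + J{\left(7 \right)}\right) 7 = \left(-4 + \frac{11 + 7}{10 + 7 + 7^{2}}\right) 7 = \left(-4 + \frac{1}{10 + 7 + 49} \cdot 18\right) 7 = \left(-4 + \frac{1}{66} \cdot 18\right) 7 = \left(-4 + \frac{3}{11}\right) 7 = \left(- \frac{41}{11}\right) 7 = - \frac{287}{11}$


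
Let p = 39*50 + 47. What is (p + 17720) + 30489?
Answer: 50206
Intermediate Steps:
p = 1997 (p = 1950 + 47 = 1997)
(p + 17720) + 30489 = (1997 + 17720) + 30489 = 19717 + 30489 = 50206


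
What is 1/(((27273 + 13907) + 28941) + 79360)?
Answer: 1/149481 ≈ 6.6898e-6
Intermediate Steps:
1/(((27273 + 13907) + 28941) + 79360) = 1/((41180 + 28941) + 79360) = 1/(70121 + 79360) = 1/149481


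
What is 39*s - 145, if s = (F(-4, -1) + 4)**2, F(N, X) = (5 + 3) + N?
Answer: 2351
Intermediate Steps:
F(N, X) = 8 + N
s = 64 (s = ((8 - 4) + 4)**2 = (4 + 4)**2 = 8**2 = 64)
39*s - 145 = 39*64 - 145 = 2496 - 145 = 2351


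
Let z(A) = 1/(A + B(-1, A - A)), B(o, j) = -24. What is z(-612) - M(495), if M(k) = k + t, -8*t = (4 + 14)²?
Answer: -289063/636 ≈ -454.50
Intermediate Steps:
t = -81/2 (t = -(4 + 14)²/8 = -⅛*18² = -⅛*324 = -81/2 ≈ -40.500)
M(k) = -81/2 + k (M(k) = k - 81/2 = -81/2 + k)
z(A) = 1/(-24 + A) (z(A) = 1/(A - 24) = 1/(-24 + A))
z(-612) - M(495) = 1/(-24 - 612) - (-81/2 + 495) = 1/(-636) - 1*909/2 = -1/636 - 909/2 = -289063/636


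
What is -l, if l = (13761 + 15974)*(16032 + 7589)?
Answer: -702370435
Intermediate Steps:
l = 702370435 (l = 29735*23621 = 702370435)
-l = -1*702370435 = -702370435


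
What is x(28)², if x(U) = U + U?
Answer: 3136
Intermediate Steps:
x(U) = 2*U
x(28)² = (2*28)² = 56² = 3136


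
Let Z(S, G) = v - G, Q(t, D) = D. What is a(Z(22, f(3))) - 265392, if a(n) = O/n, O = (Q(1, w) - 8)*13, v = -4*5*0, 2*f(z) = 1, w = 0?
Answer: -265184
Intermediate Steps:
f(z) = ½ (f(z) = (½)*1 = ½)
v = 0 (v = -20*0 = 0)
O = -104 (O = (0 - 8)*13 = -8*13 = -104)
Z(S, G) = -G (Z(S, G) = 0 - G = -G)
a(n) = -104/n
a(Z(22, f(3))) - 265392 = -104/((-1*½)) - 265392 = -104/(-½) - 265392 = -104*(-2) - 265392 = 208 - 265392 = -265184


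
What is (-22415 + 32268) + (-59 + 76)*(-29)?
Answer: 9360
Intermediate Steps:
(-22415 + 32268) + (-59 + 76)*(-29) = 9853 + 17*(-29) = 9853 - 493 = 9360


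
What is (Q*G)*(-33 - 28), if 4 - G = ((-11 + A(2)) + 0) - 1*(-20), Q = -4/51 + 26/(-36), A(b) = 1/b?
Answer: -164395/612 ≈ -268.62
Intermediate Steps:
A(b) = 1/b
Q = -245/306 (Q = -4*1/51 + 26*(-1/36) = -4/51 - 13/18 = -245/306 ≈ -0.80065)
G = -11/2 (G = 4 - (((-11 + 1/2) + 0) - 1*(-20)) = 4 - (((-11 + ½) + 0) + 20) = 4 - ((-21/2 + 0) + 20) = 4 - (-21/2 + 20) = 4 - 1*19/2 = 4 - 19/2 = -11/2 ≈ -5.5000)
(Q*G)*(-33 - 28) = (-245/306*(-11/2))*(-33 - 28) = (2695/612)*(-61) = -164395/612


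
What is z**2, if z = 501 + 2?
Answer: 253009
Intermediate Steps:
z = 503
z**2 = 503**2 = 253009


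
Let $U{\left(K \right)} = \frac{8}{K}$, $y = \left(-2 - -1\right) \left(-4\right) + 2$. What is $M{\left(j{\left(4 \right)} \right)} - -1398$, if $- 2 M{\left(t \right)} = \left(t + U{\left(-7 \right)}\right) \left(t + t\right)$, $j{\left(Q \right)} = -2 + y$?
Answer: $\frac{9706}{7} \approx 1386.6$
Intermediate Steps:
$y = 6$ ($y = \left(-2 + 1\right) \left(-4\right) + 2 = \left(-1\right) \left(-4\right) + 2 = 4 + 2 = 6$)
$j{\left(Q \right)} = 4$ ($j{\left(Q \right)} = -2 + 6 = 4$)
$M{\left(t \right)} = - t \left(- \frac{8}{7} + t\right)$ ($M{\left(t \right)} = - \frac{\left(t + \frac{8}{-7}\right) \left(t + t\right)}{2} = - \frac{\left(t + 8 \left(- \frac{1}{7}\right)\right) 2 t}{2} = - \frac{\left(t - \frac{8}{7}\right) 2 t}{2} = - \frac{\left(- \frac{8}{7} + t\right) 2 t}{2} = - \frac{2 t \left(- \frac{8}{7} + t\right)}{2} = - t \left(- \frac{8}{7} + t\right)$)
$M{\left(j{\left(4 \right)} \right)} - -1398 = \frac{1}{7} \cdot 4 \left(8 - 28\right) - -1398 = \frac{1}{7} \cdot 4 \left(8 - 28\right) + 1398 = \frac{1}{7} \cdot 4 \left(-20\right) + 1398 = - \frac{80}{7} + 1398 = \frac{9706}{7}$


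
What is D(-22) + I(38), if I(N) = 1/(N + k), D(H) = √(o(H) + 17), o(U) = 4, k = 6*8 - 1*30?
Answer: 1/56 + √21 ≈ 4.6004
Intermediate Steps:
k = 18 (k = 48 - 30 = 18)
D(H) = √21 (D(H) = √(4 + 17) = √21)
I(N) = 1/(18 + N) (I(N) = 1/(N + 18) = 1/(18 + N))
D(-22) + I(38) = √21 + 1/(18 + 38) = √21 + 1/56 = 1/56 + √21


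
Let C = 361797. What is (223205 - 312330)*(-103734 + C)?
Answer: -22999864875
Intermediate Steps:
(223205 - 312330)*(-103734 + C) = (223205 - 312330)*(-103734 + 361797) = -89125*258063 = -22999864875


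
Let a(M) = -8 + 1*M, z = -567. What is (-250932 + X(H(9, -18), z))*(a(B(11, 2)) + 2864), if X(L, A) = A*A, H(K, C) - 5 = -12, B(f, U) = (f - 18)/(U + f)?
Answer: 2619146397/13 ≈ 2.0147e+8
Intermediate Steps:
B(f, U) = (-18 + f)/(U + f)
H(K, C) = -7 (H(K, C) = 5 - 12 = -7)
X(L, A) = A**2
a(M) = -8 + M
(-250932 + X(H(9, -18), z))*(a(B(11, 2)) + 2864) = (-250932 + (-567)**2)*((-8 + (-18 + 11)/(2 + 11)) + 2864) = (-250932 + 321489)*((-8 - 7/13) + 2864) = 70557*((-8 + (1/13)*(-7)) + 2864) = 70557*((-8 - 7/13) + 2864) = 70557*(-111/13 + 2864) = 70557*(37121/13) = 2619146397/13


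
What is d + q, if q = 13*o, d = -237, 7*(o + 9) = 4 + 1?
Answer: -2413/7 ≈ -344.71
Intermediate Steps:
o = -58/7 (o = -9 + (4 + 1)/7 = -9 + (⅐)*5 = -9 + 5/7 = -58/7 ≈ -8.2857)
q = -754/7 (q = 13*(-58/7) = -754/7 ≈ -107.71)
d + q = -237 - 754/7 = -2413/7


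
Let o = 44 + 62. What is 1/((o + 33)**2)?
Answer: 1/19321 ≈ 5.1757e-5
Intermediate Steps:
o = 106
1/((o + 33)**2) = 1/((106 + 33)**2) = 1/(139**2) = 1/19321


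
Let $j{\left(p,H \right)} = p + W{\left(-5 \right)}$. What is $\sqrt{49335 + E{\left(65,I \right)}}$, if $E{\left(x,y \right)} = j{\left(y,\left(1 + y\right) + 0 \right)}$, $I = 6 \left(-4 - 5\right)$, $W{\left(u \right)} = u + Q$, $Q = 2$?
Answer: $\sqrt{49278} \approx 221.99$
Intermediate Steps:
$W{\left(u \right)} = 2 + u$ ($W{\left(u \right)} = u + 2 = 2 + u$)
$j{\left(p,H \right)} = -3 + p$ ($j{\left(p,H \right)} = p + \left(2 - 5\right) = p - 3 = -3 + p$)
$I = -54$ ($I = 6 \left(-9\right) = -54$)
$E{\left(x,y \right)} = -3 + y$
$\sqrt{49335 + E{\left(65,I \right)}} = \sqrt{49335 - 57} = \sqrt{49278}$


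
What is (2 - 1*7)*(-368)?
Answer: 1840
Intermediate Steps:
(2 - 1*7)*(-368) = (2 - 7)*(-368) = -5*(-368) = 1840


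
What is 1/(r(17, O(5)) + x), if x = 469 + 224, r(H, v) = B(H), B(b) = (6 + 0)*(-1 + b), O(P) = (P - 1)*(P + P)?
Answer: 1/789 ≈ 0.0012674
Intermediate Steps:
O(P) = 2*P*(-1 + P) (O(P) = (-1 + P)*(2*P) = 2*P*(-1 + P))
B(b) = -6 + 6*b (B(b) = 6*(-1 + b) = -6 + 6*b)
r(H, v) = -6 + 6*H
x = 693
1/(r(17, O(5)) + x) = 1/((-6 + 6*17) + 693) = 1/((-6 + 102) + 693) = 1/(96 + 693) = 1/789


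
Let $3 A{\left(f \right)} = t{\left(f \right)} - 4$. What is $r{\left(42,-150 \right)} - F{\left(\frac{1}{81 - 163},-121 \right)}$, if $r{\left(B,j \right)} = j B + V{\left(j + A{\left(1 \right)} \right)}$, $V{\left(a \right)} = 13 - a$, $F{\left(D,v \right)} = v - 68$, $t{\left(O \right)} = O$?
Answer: $-5947$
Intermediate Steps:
$A{\left(f \right)} = - \frac{4}{3} + \frac{f}{3}$ ($A{\left(f \right)} = \frac{f - 4}{3} = \frac{-4 + f}{3} = - \frac{4}{3} + \frac{f}{3}$)
$F{\left(D,v \right)} = -68 + v$
$r{\left(B,j \right)} = 14 - j + B j$ ($r{\left(B,j \right)} = j B - \left(- \frac{43}{3} + \frac{1}{3} + j\right) = B j - \left(-14 + j\right) = 14 - j + B j$)
$r{\left(42,-150 \right)} - F{\left(\frac{1}{81 - 163},-121 \right)} = \left(14 - -150 + 42 \left(-150\right)\right) - \left(-68 - 121\right) = \left(14 + 150 - 6300\right) - -189 = -6136 + 189 = -5947$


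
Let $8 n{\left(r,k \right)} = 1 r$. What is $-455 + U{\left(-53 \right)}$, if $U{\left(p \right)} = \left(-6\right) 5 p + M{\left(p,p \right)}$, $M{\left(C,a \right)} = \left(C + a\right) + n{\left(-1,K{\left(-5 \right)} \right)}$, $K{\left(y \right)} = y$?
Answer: $\frac{8231}{8} \approx 1028.9$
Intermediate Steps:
$n{\left(r,k \right)} = \frac{r}{8}$ ($n{\left(r,k \right)} = \frac{1 r}{8} = \frac{r}{8}$)
$M{\left(C,a \right)} = - \frac{1}{8} + C + a$ ($M{\left(C,a \right)} = \left(C + a\right) + \frac{1}{8} \left(-1\right) = \left(C + a\right) - \frac{1}{8} = - \frac{1}{8} + C + a$)
$U{\left(p \right)} = - \frac{1}{8} - 28 p$ ($U{\left(p \right)} = \left(-6\right) 5 p + \left(- \frac{1}{8} + p + p\right) = - 30 p + \left(- \frac{1}{8} + 2 p\right) = - \frac{1}{8} - 28 p$)
$-455 + U{\left(-53 \right)} = -455 - - \frac{11871}{8} = -455 + \left(- \frac{1}{8} + 1484\right) = -455 + \frac{11871}{8} = \frac{8231}{8}$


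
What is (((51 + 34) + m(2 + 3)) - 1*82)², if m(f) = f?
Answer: 64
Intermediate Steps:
(((51 + 34) + m(2 + 3)) - 1*82)² = (((51 + 34) + (2 + 3)) - 1*82)² = ((85 + 5) - 82)² = (90 - 82)² = 8² = 64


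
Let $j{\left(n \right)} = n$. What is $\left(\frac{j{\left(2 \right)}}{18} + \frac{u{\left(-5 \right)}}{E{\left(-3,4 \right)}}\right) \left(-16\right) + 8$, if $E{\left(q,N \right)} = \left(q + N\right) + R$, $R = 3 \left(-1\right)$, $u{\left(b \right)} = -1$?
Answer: $- \frac{16}{9} \approx -1.7778$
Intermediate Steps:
$R = -3$
$E{\left(q,N \right)} = -3 + N + q$ ($E{\left(q,N \right)} = \left(q + N\right) - 3 = \left(N + q\right) - 3 = -3 + N + q$)
$\left(\frac{j{\left(2 \right)}}{18} + \frac{u{\left(-5 \right)}}{E{\left(-3,4 \right)}}\right) \left(-16\right) + 8 = \left(\frac{2}{18} - \frac{1}{-3 + 4 - 3}\right) \left(-16\right) + 8 = \left(2 \cdot \frac{1}{18} - \frac{1}{-2}\right) \left(-16\right) + 8 = \left(\frac{1}{9} - - \frac{1}{2}\right) \left(-16\right) + 8 = \left(\frac{1}{9} + \frac{1}{2}\right) \left(-16\right) + 8 = \frac{11}{18} \left(-16\right) + 8 = - \frac{88}{9} + 8 = - \frac{16}{9}$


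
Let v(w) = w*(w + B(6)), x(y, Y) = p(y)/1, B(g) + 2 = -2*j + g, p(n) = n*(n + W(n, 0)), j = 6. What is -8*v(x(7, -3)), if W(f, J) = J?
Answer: -16072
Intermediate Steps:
p(n) = n**2 (p(n) = n*(n + 0) = n*n = n**2)
B(g) = -14 + g (B(g) = -2 + (-2*6 + g) = -2 + (-12 + g) = -14 + g)
x(y, Y) = y**2 (x(y, Y) = y**2/1 = y**2*1 = y**2)
v(w) = w*(-8 + w) (v(w) = w*(w + (-14 + 6)) = w*(w - 8) = w*(-8 + w))
-8*v(x(7, -3)) = -8*7**2*(-8 + 7**2) = -392*(-8 + 49) = -392*41 = -8*2009 = -16072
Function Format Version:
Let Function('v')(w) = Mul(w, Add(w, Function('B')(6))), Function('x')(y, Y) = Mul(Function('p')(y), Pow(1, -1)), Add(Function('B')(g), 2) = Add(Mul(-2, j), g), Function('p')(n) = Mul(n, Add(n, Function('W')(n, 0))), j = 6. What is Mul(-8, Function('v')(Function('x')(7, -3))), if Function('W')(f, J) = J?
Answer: -16072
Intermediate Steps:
Function('p')(n) = Pow(n, 2) (Function('p')(n) = Mul(n, Add(n, 0)) = Mul(n, n) = Pow(n, 2))
Function('B')(g) = Add(-14, g) (Function('B')(g) = Add(-2, Add(Mul(-2, 6), g)) = Add(-2, Add(-12, g)) = Add(-14, g))
Function('x')(y, Y) = Pow(y, 2) (Function('x')(y, Y) = Mul(Pow(y, 2), Pow(1, -1)) = Mul(Pow(y, 2), 1) = Pow(y, 2))
Function('v')(w) = Mul(w, Add(-8, w)) (Function('v')(w) = Mul(w, Add(w, Add(-14, 6))) = Mul(w, Add(w, -8)) = Mul(w, Add(-8, w)))
Mul(-8, Function('v')(Function('x')(7, -3))) = Mul(-8, Mul(Pow(7, 2), Add(-8, Pow(7, 2)))) = Mul(-8, Mul(49, Add(-8, 49))) = Mul(-8, Mul(49, 41)) = Mul(-8, 2009) = -16072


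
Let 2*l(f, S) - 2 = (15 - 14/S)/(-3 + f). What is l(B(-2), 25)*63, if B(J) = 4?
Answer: 25893/50 ≈ 517.86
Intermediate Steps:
l(f, S) = 1 + (15 - 14/S)/(2*(-3 + f)) (l(f, S) = 1 + ((15 - 14/S)/(-3 + f))/2 = 1 + (15 - 14/S)/(2*(-3 + f)))
l(B(-2), 25)*63 = ((-7 + (9/2)*25 + 25*4)/(25*(-3 + 4)))*63 = ((1/25)*(-7 + 225/2 + 100)/1)*63 = ((1/25)*1*(411/2))*63 = (411/50)*63 = 25893/50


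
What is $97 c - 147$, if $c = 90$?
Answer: $8583$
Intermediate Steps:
$97 c - 147 = 97 \cdot 90 - 147 = 8730 - 147 = 8583$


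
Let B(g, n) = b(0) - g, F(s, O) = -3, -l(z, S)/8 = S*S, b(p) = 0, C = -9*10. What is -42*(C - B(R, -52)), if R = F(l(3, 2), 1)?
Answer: 3906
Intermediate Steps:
C = -90
l(z, S) = -8*S² (l(z, S) = -8*S*S = -8*S²)
R = -3
B(g, n) = -g (B(g, n) = 0 - g = -g)
-42*(C - B(R, -52)) = -42*(-90 - (-1)*(-3)) = -42*(-90 - 1*3) = -42*(-90 - 3) = -42*(-93) = 3906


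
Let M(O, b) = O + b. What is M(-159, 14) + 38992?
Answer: 38847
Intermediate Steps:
M(-159, 14) + 38992 = (-159 + 14) + 38992 = -145 + 38992 = 38847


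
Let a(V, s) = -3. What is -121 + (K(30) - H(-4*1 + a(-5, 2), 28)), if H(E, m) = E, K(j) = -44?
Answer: -158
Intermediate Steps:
-121 + (K(30) - H(-4*1 + a(-5, 2), 28)) = -121 + (-44 - (-4*1 - 3)) = -121 + (-44 - (-4 - 3)) = -121 + (-44 - 1*(-7)) = -121 + (-44 + 7) = -121 - 37 = -158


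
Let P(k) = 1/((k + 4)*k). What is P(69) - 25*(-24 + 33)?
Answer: -1133324/5037 ≈ -225.00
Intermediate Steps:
P(k) = 1/(k*(4 + k)) (P(k) = 1/((4 + k)*k) = 1/(k*(4 + k)))
P(69) - 25*(-24 + 33) = 1/(69*(4 + 69)) - 25*(-24 + 33) = (1/69)/73 - 25*9 = (1/69)*(1/73) - 225 = 1/5037 - 225 = -1133324/5037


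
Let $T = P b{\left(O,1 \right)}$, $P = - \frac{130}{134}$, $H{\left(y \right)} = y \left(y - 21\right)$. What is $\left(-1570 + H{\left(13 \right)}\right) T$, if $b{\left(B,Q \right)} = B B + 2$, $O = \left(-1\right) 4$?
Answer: $\frac{1958580}{67} \approx 29233.0$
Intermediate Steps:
$H{\left(y \right)} = y \left(-21 + y\right)$
$P = - \frac{65}{67}$ ($P = \left(-130\right) \frac{1}{134} = - \frac{65}{67} \approx -0.97015$)
$O = -4$
$b{\left(B,Q \right)} = 2 + B^{2}$ ($b{\left(B,Q \right)} = B^{2} + 2 = 2 + B^{2}$)
$T = - \frac{1170}{67}$ ($T = - \frac{65 \left(2 + \left(-4\right)^{2}\right)}{67} = - \frac{65 \left(2 + 16\right)}{67} = \left(- \frac{65}{67}\right) 18 = - \frac{1170}{67} \approx -17.463$)
$\left(-1570 + H{\left(13 \right)}\right) T = \left(-1570 + 13 \left(-21 + 13\right)\right) \left(- \frac{1170}{67}\right) = \left(-1570 + 13 \left(-8\right)\right) \left(- \frac{1170}{67}\right) = \left(-1570 - 104\right) \left(- \frac{1170}{67}\right) = \left(-1674\right) \left(- \frac{1170}{67}\right) = \frac{1958580}{67}$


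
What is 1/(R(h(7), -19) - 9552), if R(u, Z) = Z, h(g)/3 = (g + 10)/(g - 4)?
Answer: -1/9571 ≈ -0.00010448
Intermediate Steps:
h(g) = 3*(10 + g)/(-4 + g) (h(g) = 3*((g + 10)/(g - 4)) = 3*((10 + g)/(-4 + g)) = 3*(10 + g)/(-4 + g))
1/(R(h(7), -19) - 9552) = 1/(-19 - 9552) = 1/(-9571) = -1/9571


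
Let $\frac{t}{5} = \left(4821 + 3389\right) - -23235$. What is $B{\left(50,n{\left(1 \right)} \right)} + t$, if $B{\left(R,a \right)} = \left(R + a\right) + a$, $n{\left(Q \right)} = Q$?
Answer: $157277$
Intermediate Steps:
$t = 157225$ ($t = 5 \left(\left(4821 + 3389\right) - -23235\right) = 5 \left(8210 + 23235\right) = 5 \cdot 31445 = 157225$)
$B{\left(R,a \right)} = R + 2 a$
$B{\left(50,n{\left(1 \right)} \right)} + t = \left(50 + 2 \cdot 1\right) + 157225 = \left(50 + 2\right) + 157225 = 52 + 157225 = 157277$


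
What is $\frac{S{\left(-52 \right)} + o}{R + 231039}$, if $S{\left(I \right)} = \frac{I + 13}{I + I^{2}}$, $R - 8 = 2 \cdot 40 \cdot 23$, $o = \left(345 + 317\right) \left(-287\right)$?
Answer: $- \frac{4306531}{5278772} \approx -0.81582$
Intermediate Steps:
$o = -189994$ ($o = 662 \left(-287\right) = -189994$)
$R = 1848$ ($R = 8 + 2 \cdot 40 \cdot 23 = 8 + 80 \cdot 23 = 8 + 1840 = 1848$)
$S{\left(I \right)} = \frac{13 + I}{I + I^{2}}$
$\frac{S{\left(-52 \right)} + o}{R + 231039} = \frac{\frac{13 - 52}{\left(-52\right) \left(1 - 52\right)} - 189994}{1848 + 231039} = \frac{\left(- \frac{1}{52}\right) \frac{1}{-51} \left(-39\right) - 189994}{232887} = \left(\left(- \frac{1}{52}\right) \left(- \frac{1}{51}\right) \left(-39\right) - 189994\right) \frac{1}{232887} = \left(- \frac{1}{68} - 189994\right) \frac{1}{232887} = \left(- \frac{12919593}{68}\right) \frac{1}{232887} = - \frac{4306531}{5278772}$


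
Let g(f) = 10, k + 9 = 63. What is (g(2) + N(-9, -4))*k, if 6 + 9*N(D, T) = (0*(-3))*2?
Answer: 504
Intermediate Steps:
k = 54 (k = -9 + 63 = 54)
N(D, T) = -2/3 (N(D, T) = -2/3 + ((0*(-3))*2)/9 = -2/3 + (0*2)/9 = -2/3 + (1/9)*0 = -2/3 + 0 = -2/3)
(g(2) + N(-9, -4))*k = (10 - 2/3)*54 = (28/3)*54 = 504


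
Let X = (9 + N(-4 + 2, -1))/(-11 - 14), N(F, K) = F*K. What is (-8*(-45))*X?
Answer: -792/5 ≈ -158.40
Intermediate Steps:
X = -11/25 (X = (9 + (-4 + 2)*(-1))/(-11 - 14) = (9 - 2*(-1))/(-25) = (9 + 2)*(-1/25) = 11*(-1/25) = -11/25 ≈ -0.44000)
(-8*(-45))*X = -8*(-45)*(-11/25) = 360*(-11/25) = -792/5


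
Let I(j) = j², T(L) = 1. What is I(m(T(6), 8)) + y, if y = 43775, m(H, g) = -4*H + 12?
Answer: 43839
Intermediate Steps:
m(H, g) = 12 - 4*H
I(m(T(6), 8)) + y = (12 - 4*1)² + 43775 = (12 - 4)² + 43775 = 8² + 43775 = 64 + 43775 = 43839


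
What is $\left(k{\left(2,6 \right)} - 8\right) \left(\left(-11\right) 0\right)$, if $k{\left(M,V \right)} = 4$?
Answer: $0$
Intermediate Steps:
$\left(k{\left(2,6 \right)} - 8\right) \left(\left(-11\right) 0\right) = \left(4 - 8\right) \left(\left(-11\right) 0\right) = \left(-4\right) 0 = 0$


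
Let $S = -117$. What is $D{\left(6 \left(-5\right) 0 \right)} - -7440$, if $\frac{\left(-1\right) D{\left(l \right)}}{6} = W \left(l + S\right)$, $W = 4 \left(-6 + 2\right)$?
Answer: $-3792$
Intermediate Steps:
$W = -16$ ($W = 4 \left(-4\right) = -16$)
$D{\left(l \right)} = -11232 + 96 l$ ($D{\left(l \right)} = - 6 \left(- 16 \left(l - 117\right)\right) = - 6 \left(- 16 \left(-117 + l\right)\right) = - 6 \left(1872 - 16 l\right) = -11232 + 96 l$)
$D{\left(6 \left(-5\right) 0 \right)} - -7440 = \left(-11232 + 96 \cdot 6 \left(-5\right) 0\right) - -7440 = \left(-11232 + 96 \left(\left(-30\right) 0\right)\right) + 7440 = \left(-11232 + 96 \cdot 0\right) + 7440 = \left(-11232 + 0\right) + 7440 = -11232 + 7440 = -3792$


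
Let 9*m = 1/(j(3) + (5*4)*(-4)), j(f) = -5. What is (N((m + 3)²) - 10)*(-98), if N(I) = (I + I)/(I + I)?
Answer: 882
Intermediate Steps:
m = -1/765 (m = 1/(9*(-5 + (5*4)*(-4))) = 1/(9*(-5 + 20*(-4))) = 1/(9*(-5 - 80)) = (⅑)/(-85) = (⅑)*(-1/85) = -1/765 ≈ -0.0013072)
N(I) = 1 (N(I) = (2*I)/((2*I)) = (2*I)*(1/(2*I)) = 1)
(N((m + 3)²) - 10)*(-98) = (1 - 10)*(-98) = -9*(-98) = 882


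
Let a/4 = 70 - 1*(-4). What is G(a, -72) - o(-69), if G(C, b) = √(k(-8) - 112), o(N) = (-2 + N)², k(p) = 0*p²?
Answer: -5041 + 4*I*√7 ≈ -5041.0 + 10.583*I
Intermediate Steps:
k(p) = 0
a = 296 (a = 4*(70 - 1*(-4)) = 4*(70 + 4) = 4*74 = 296)
G(C, b) = 4*I*√7 (G(C, b) = √(0 - 112) = √(-112) = 4*I*√7)
G(a, -72) - o(-69) = 4*I*√7 - (-2 - 69)² = 4*I*√7 - 1*(-71)² = 4*I*√7 - 1*5041 = 4*I*√7 - 5041 = -5041 + 4*I*√7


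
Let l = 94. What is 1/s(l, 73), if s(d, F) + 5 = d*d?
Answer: 1/8831 ≈ 0.00011324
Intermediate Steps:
s(d, F) = -5 + d**2 (s(d, F) = -5 + d*d = -5 + d**2)
1/s(l, 73) = 1/(-5 + 94**2) = 1/(-5 + 8836) = 1/8831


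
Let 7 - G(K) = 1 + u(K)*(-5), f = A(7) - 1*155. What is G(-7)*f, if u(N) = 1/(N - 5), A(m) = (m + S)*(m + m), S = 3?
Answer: -335/4 ≈ -83.750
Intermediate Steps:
A(m) = 2*m*(3 + m) (A(m) = (m + 3)*(m + m) = (3 + m)*(2*m) = 2*m*(3 + m))
u(N) = 1/(-5 + N)
f = -15 (f = 2*7*(3 + 7) - 1*155 = 2*7*10 - 155 = 140 - 155 = -15)
G(K) = 6 + 5/(-5 + K) (G(K) = 7 - (1 - 5/(-5 + K)) = 7 + (-1 + 5/(-5 + K)) = 6 + 5/(-5 + K))
G(-7)*f = ((-25 + 6*(-7))/(-5 - 7))*(-15) = ((-25 - 42)/(-12))*(-15) = -1/12*(-67)*(-15) = (67/12)*(-15) = -335/4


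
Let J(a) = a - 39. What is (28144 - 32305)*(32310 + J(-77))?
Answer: -133959234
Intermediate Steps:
J(a) = -39 + a
(28144 - 32305)*(32310 + J(-77)) = (28144 - 32305)*(32310 + (-39 - 77)) = -4161*(32310 - 116) = -4161*32194 = -133959234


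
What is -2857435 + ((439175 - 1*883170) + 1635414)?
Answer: -1666016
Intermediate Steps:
-2857435 + ((439175 - 1*883170) + 1635414) = -2857435 + ((439175 - 883170) + 1635414) = -2857435 + (-443995 + 1635414) = -2857435 + 1191419 = -1666016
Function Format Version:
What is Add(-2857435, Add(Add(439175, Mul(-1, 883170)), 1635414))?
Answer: -1666016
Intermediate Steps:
Add(-2857435, Add(Add(439175, Mul(-1, 883170)), 1635414)) = Add(-2857435, Add(Add(439175, -883170), 1635414)) = Add(-2857435, Add(-443995, 1635414)) = Add(-2857435, 1191419) = -1666016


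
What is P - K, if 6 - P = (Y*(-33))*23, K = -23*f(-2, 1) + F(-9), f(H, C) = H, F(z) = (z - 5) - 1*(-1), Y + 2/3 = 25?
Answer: 18442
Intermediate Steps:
Y = 73/3 (Y = -⅔ + 25 = 73/3 ≈ 24.333)
F(z) = -4 + z (F(z) = (-5 + z) + 1 = -4 + z)
K = 33 (K = -23*(-2) + (-4 - 9) = 46 - 13 = 33)
P = 18475 (P = 6 - (73/3)*(-33)*23 = 6 - (-803)*23 = 6 - 1*(-18469) = 6 + 18469 = 18475)
P - K = 18475 - 1*33 = 18475 - 33 = 18442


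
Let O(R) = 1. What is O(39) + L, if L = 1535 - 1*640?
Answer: 896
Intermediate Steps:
L = 895 (L = 1535 - 640 = 895)
O(39) + L = 1 + 895 = 896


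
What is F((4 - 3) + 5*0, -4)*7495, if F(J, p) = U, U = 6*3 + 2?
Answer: 149900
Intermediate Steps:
U = 20 (U = 18 + 2 = 20)
F(J, p) = 20
F((4 - 3) + 5*0, -4)*7495 = 20*7495 = 149900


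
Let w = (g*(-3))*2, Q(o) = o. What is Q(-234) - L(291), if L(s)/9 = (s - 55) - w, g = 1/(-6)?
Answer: -2349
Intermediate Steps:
g = -1/6 ≈ -0.16667
w = 1 (w = -1/6*(-3)*2 = (1/2)*2 = 1)
L(s) = -504 + 9*s (L(s) = 9*((s - 55) - 1*1) = 9*((-55 + s) - 1) = 9*(-56 + s) = -504 + 9*s)
Q(-234) - L(291) = -234 - (-504 + 9*291) = -234 - (-504 + 2619) = -234 - 1*2115 = -234 - 2115 = -2349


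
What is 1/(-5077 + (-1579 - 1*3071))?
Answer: -1/9727 ≈ -0.00010281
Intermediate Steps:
1/(-5077 + (-1579 - 1*3071)) = 1/(-5077 + (-1579 - 3071)) = 1/(-5077 - 4650) = 1/(-9727) = -1/9727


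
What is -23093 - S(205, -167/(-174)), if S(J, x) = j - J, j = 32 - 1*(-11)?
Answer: -22931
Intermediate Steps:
j = 43 (j = 32 + 11 = 43)
S(J, x) = 43 - J
-23093 - S(205, -167/(-174)) = -23093 - (43 - 1*205) = -23093 - (43 - 205) = -23093 - 1*(-162) = -23093 + 162 = -22931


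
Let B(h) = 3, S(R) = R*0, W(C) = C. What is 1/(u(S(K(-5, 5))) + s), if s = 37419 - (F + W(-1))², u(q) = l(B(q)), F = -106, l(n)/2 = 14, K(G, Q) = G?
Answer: 1/25998 ≈ 3.8464e-5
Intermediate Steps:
S(R) = 0
l(n) = 28 (l(n) = 2*14 = 28)
u(q) = 28
s = 25970 (s = 37419 - (-106 - 1)² = 37419 - 1*(-107)² = 37419 - 1*11449 = 37419 - 11449 = 25970)
1/(u(S(K(-5, 5))) + s) = 1/(28 + 25970) = 1/25998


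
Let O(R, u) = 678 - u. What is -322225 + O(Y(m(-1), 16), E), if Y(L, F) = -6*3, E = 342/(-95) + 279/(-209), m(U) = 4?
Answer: -336011458/1045 ≈ -3.2154e+5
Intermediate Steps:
E = -5157/1045 (E = 342*(-1/95) + 279*(-1/209) = -18/5 - 279/209 = -5157/1045 ≈ -4.9349)
Y(L, F) = -18
-322225 + O(Y(m(-1), 16), E) = -322225 + (678 - 1*(-5157/1045)) = -322225 + (678 + 5157/1045) = -322225 + 713667/1045 = -336011458/1045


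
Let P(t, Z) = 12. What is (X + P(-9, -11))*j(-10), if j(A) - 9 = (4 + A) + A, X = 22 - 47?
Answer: 91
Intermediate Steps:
X = -25
j(A) = 13 + 2*A (j(A) = 9 + ((4 + A) + A) = 9 + (4 + 2*A) = 13 + 2*A)
(X + P(-9, -11))*j(-10) = (-25 + 12)*(13 + 2*(-10)) = -13*(13 - 20) = -13*(-7) = 91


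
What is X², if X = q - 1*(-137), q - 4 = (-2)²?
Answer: 21025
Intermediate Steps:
q = 8 (q = 4 + (-2)² = 4 + 4 = 8)
X = 145 (X = 8 - 1*(-137) = 8 + 137 = 145)
X² = 145² = 21025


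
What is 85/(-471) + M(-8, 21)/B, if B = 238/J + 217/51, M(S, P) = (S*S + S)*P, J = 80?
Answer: 23034575/141771 ≈ 162.48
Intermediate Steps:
M(S, P) = P*(S + S²) (M(S, P) = (S² + S)*P = (S + S²)*P = P*(S + S²))
B = 14749/2040 (B = 238/80 + 217/51 = 238*(1/80) + 217*(1/51) = 119/40 + 217/51 = 14749/2040 ≈ 7.2299)
85/(-471) + M(-8, 21)/B = 85/(-471) + (21*(-8)*(1 - 8))/(14749/2040) = 85*(-1/471) + (21*(-8)*(-7))*(2040/14749) = -85/471 + 1176*(2040/14749) = -85/471 + 48960/301 = 23034575/141771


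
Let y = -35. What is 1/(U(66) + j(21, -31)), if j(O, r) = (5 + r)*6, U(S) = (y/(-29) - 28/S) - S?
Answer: -957/211705 ≈ -0.0045204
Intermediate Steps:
U(S) = 35/29 - S - 28/S (U(S) = (-35/(-29) - 28/S) - S = (-35*(-1/29) - 28/S) - S = (35/29 - 28/S) - S = 35/29 - S - 28/S)
j(O, r) = 30 + 6*r
1/(U(66) + j(21, -31)) = 1/((35/29 - 1*66 - 28/66) + (30 + 6*(-31))) = 1/((35/29 - 66 - 28*1/66) + (30 - 186)) = 1/((35/29 - 66 - 14/33) - 156) = 1/(-62413/957 - 156) = 1/(-211705/957) = -957/211705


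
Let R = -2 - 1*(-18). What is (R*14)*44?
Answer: 9856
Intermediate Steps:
R = 16 (R = -2 + 18 = 16)
(R*14)*44 = (16*14)*44 = 224*44 = 9856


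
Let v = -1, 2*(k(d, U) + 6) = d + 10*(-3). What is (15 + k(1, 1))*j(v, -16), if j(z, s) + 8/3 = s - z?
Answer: 583/6 ≈ 97.167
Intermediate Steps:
k(d, U) = -21 + d/2 (k(d, U) = -6 + (d + 10*(-3))/2 = -6 + (d - 30)/2 = -6 + (-30 + d)/2 = -6 + (-15 + d/2) = -21 + d/2)
j(z, s) = -8/3 + s - z (j(z, s) = -8/3 + (s - z) = -8/3 + s - z)
(15 + k(1, 1))*j(v, -16) = (15 + (-21 + (½)*1))*(-8/3 - 16 - 1*(-1)) = (15 + (-21 + ½))*(-8/3 - 16 + 1) = (15 - 41/2)*(-53/3) = -11/2*(-53/3) = 583/6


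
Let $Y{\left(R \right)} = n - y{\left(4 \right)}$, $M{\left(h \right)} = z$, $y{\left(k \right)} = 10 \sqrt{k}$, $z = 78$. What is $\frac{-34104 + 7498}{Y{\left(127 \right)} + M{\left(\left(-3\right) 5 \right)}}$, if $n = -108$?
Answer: $\frac{13303}{25} \approx 532.12$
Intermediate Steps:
$M{\left(h \right)} = 78$
$Y{\left(R \right)} = -128$ ($Y{\left(R \right)} = -108 - 10 \sqrt{4} = -108 - 10 \cdot 2 = -108 - 20 = -128$)
$\frac{-34104 + 7498}{Y{\left(127 \right)} + M{\left(\left(-3\right) 5 \right)}} = \frac{-34104 + 7498}{-128 + 78} = - \frac{26606}{-50} = \left(-26606\right) \left(- \frac{1}{50}\right) = \frac{13303}{25}$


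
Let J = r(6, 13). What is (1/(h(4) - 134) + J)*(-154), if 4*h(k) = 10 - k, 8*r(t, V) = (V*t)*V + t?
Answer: -5202967/265 ≈ -19634.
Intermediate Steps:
r(t, V) = t/8 + t*V²/8 (r(t, V) = ((V*t)*V + t)/8 = (t*V² + t)/8 = (t + t*V²)/8 = t/8 + t*V²/8)
h(k) = 5/2 - k/4 (h(k) = (10 - k)/4 = 5/2 - k/4)
J = 255/2 (J = (⅛)*6*(1 + 13²) = (⅛)*6*(1 + 169) = (⅛)*6*170 = 255/2 ≈ 127.50)
(1/(h(4) - 134) + J)*(-154) = (1/((5/2 - ¼*4) - 134) + 255/2)*(-154) = (1/((5/2 - 1) - 134) + 255/2)*(-154) = (1/(3/2 - 134) + 255/2)*(-154) = (1/(-265/2) + 255/2)*(-154) = (-2/265 + 255/2)*(-154) = (67571/530)*(-154) = -5202967/265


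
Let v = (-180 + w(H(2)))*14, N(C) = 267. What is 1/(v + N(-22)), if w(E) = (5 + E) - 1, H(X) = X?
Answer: -1/2169 ≈ -0.00046104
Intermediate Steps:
w(E) = 4 + E
v = -2436 (v = (-180 + (4 + 2))*14 = (-180 + 6)*14 = -174*14 = -2436)
1/(v + N(-22)) = 1/(-2436 + 267) = 1/(-2169) = -1/2169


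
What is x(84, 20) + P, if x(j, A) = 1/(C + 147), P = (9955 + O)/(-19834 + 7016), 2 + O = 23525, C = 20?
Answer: -2789004/1070303 ≈ -2.6058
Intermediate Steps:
O = 23523 (O = -2 + 23525 = 23523)
P = -16739/6409 (P = (9955 + 23523)/(-19834 + 7016) = 33478/(-12818) = 33478*(-1/12818) = -16739/6409 ≈ -2.6118)
x(j, A) = 1/167 (x(j, A) = 1/(20 + 147) = 1/167)
x(84, 20) + P = 1/167 - 16739/6409 = -2789004/1070303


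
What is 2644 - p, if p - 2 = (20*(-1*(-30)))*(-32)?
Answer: 21842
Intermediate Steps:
p = -19198 (p = 2 + (20*(-1*(-30)))*(-32) = 2 + (20*30)*(-32) = 2 + 600*(-32) = 2 - 19200 = -19198)
2644 - p = 2644 - 1*(-19198) = 2644 + 19198 = 21842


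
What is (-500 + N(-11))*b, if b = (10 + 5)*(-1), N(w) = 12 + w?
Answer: 7485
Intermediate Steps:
b = -15 (b = 15*(-1) = -15)
(-500 + N(-11))*b = (-500 + (12 - 11))*(-15) = (-500 + 1)*(-15) = -499*(-15) = 7485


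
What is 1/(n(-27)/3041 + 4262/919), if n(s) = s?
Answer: 2794679/12935929 ≈ 0.21604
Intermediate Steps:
1/(n(-27)/3041 + 4262/919) = 1/(-27/3041 + 4262/919) = 1/(12935929/2794679) = 2794679/12935929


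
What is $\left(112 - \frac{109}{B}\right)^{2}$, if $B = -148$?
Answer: $\frac{278389225}{21904} \approx 12710.0$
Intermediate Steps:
$\left(112 - \frac{109}{B}\right)^{2} = \left(112 - \frac{109}{-148}\right)^{2} = \left(112 - - \frac{109}{148}\right)^{2} = \left(112 + \frac{109}{148}\right)^{2} = \left(\frac{16685}{148}\right)^{2} = \frac{278389225}{21904}$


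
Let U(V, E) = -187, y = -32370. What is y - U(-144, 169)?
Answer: -32183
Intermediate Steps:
y - U(-144, 169) = -32370 - 1*(-187) = -32370 + 187 = -32183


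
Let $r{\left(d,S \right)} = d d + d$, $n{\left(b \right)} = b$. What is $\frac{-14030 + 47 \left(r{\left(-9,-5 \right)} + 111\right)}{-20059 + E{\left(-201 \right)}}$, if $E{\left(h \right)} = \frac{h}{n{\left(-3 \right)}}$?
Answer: $\frac{5429}{19992} \approx 0.27156$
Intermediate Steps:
$r{\left(d,S \right)} = d + d^{2}$ ($r{\left(d,S \right)} = d^{2} + d = d + d^{2}$)
$E{\left(h \right)} = - \frac{h}{3}$ ($E{\left(h \right)} = \frac{h}{-3} = h \left(- \frac{1}{3}\right) = - \frac{h}{3}$)
$\frac{-14030 + 47 \left(r{\left(-9,-5 \right)} + 111\right)}{-20059 + E{\left(-201 \right)}} = \frac{-14030 + 47 \left(- 9 \left(1 - 9\right) + 111\right)}{-20059 - -67} = \frac{-14030 + 47 \left(\left(-9\right) \left(-8\right) + 111\right)}{-20059 + 67} = \frac{-14030 + 47 \left(72 + 111\right)}{-19992} = \left(-14030 + 47 \cdot 183\right) \left(- \frac{1}{19992}\right) = \left(-14030 + 8601\right) \left(- \frac{1}{19992}\right) = \left(-5429\right) \left(- \frac{1}{19992}\right) = \frac{5429}{19992}$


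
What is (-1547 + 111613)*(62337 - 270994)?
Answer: -22966041362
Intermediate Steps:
(-1547 + 111613)*(62337 - 270994) = 110066*(-208657) = -22966041362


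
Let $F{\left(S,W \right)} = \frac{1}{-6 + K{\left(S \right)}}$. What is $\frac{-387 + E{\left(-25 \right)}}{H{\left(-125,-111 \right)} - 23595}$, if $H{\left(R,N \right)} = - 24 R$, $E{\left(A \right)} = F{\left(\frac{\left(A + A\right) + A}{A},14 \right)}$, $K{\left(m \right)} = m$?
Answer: $\frac{1162}{61785} \approx 0.018807$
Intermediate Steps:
$F{\left(S,W \right)} = \frac{1}{-6 + S}$
$E{\left(A \right)} = - \frac{1}{3}$ ($E{\left(A \right)} = \frac{1}{-6 + \frac{\left(A + A\right) + A}{A}} = \frac{1}{-6 + \frac{2 A + A}{A}} = \frac{1}{-6 + \frac{3 A}{A}} = \frac{1}{-6 + 3} = \frac{1}{-3} = - \frac{1}{3}$)
$\frac{-387 + E{\left(-25 \right)}}{H{\left(-125,-111 \right)} - 23595} = \frac{-387 - \frac{1}{3}}{\left(-24\right) \left(-125\right) - 23595} = - \frac{1162}{3 \left(3000 - 23595\right)} = - \frac{1162}{3 \left(-20595\right)} = \left(- \frac{1162}{3}\right) \left(- \frac{1}{20595}\right) = \frac{1162}{61785}$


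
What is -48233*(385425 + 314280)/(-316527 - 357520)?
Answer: 33748871265/674047 ≈ 50069.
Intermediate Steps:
-48233*(385425 + 314280)/(-316527 - 357520) = -48233/((-674047/699705)) = -48233/((-674047*1/699705)) = -48233/(-674047/699705) = -48233*(-699705/674047) = 33748871265/674047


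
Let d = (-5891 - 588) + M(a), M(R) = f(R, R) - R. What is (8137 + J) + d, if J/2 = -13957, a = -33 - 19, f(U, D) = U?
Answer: -26256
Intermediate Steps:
a = -52
M(R) = 0 (M(R) = R - R = 0)
J = -27914 (J = 2*(-13957) = -27914)
d = -6479 (d = (-5891 - 588) + 0 = -6479 + 0 = -6479)
(8137 + J) + d = (8137 - 27914) - 6479 = -19777 - 6479 = -26256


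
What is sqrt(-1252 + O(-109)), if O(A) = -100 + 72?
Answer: 16*I*sqrt(5) ≈ 35.777*I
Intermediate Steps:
O(A) = -28
sqrt(-1252 + O(-109)) = sqrt(-1252 - 28) = sqrt(-1280) = 16*I*sqrt(5)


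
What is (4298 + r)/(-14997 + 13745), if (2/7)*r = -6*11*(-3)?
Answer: -4991/1252 ≈ -3.9864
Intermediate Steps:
r = 693 (r = 7*(-6*11*(-3))/2 = 7*(-66*(-3))/2 = (7/2)*198 = 693)
(4298 + r)/(-14997 + 13745) = (4298 + 693)/(-14997 + 13745) = 4991/(-1252) = 4991*(-1/1252) = -4991/1252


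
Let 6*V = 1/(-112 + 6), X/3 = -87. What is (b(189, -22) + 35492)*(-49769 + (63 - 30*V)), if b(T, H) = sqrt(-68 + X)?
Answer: -93500674926/53 - 5268831*I*sqrt(329)/106 ≈ -1.7642e+9 - 9.0158e+5*I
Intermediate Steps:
X = -261 (X = 3*(-87) = -261)
V = -1/636 (V = 1/(6*(-112 + 6)) = (1/6)/(-106) = (1/6)*(-1/106) = -1/636 ≈ -0.0015723)
b(T, H) = I*sqrt(329) (b(T, H) = sqrt(-68 - 261) = sqrt(-329) = I*sqrt(329))
(b(189, -22) + 35492)*(-49769 + (63 - 30*V)) = (I*sqrt(329) + 35492)*(-49769 + (63 - 30*(-1/636))) = (35492 + I*sqrt(329))*(-49769 + (63 + 5/106)) = (35492 + I*sqrt(329))*(-49769 + 6683/106) = (35492 + I*sqrt(329))*(-5268831/106) = -93500674926/53 - 5268831*I*sqrt(329)/106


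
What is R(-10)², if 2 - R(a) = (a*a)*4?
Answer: 158404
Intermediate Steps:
R(a) = 2 - 4*a² (R(a) = 2 - a*a*4 = 2 - a²*4 = 2 - 4*a²)
R(-10)² = (2 - 4*(-10)²)² = (2 - 4*100)² = (2 - 400)² = (-398)² = 158404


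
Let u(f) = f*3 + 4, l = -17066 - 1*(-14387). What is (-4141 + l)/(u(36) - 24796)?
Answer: 155/561 ≈ 0.27629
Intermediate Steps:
l = -2679 (l = -17066 + 14387 = -2679)
u(f) = 4 + 3*f (u(f) = 3*f + 4 = 4 + 3*f)
(-4141 + l)/(u(36) - 24796) = (-4141 - 2679)/((4 + 3*36) - 24796) = -6820/((4 + 108) - 24796) = -6820/(112 - 24796) = -6820/(-24684) = -6820*(-1/24684) = 155/561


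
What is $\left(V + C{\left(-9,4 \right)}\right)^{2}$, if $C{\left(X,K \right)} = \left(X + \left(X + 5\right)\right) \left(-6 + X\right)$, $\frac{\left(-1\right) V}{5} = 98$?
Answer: $87025$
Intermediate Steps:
$V = -490$ ($V = \left(-5\right) 98 = -490$)
$C{\left(X,K \right)} = \left(-6 + X\right) \left(5 + 2 X\right)$ ($C{\left(X,K \right)} = \left(X + \left(5 + X\right)\right) \left(-6 + X\right) = \left(5 + 2 X\right) \left(-6 + X\right) = \left(-6 + X\right) \left(5 + 2 X\right)$)
$\left(V + C{\left(-9,4 \right)}\right)^{2} = \left(-490 - \left(-33 - 162\right)\right)^{2} = \left(-490 + \left(-30 + 63 + 2 \cdot 81\right)\right)^{2} = \left(-490 + \left(-30 + 63 + 162\right)\right)^{2} = \left(-490 + 195\right)^{2} = \left(-295\right)^{2} = 87025$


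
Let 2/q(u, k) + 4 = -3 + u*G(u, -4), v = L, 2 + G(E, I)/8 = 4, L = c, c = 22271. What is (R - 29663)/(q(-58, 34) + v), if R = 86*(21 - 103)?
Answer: -4904075/2974769 ≈ -1.6486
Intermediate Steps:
L = 22271
G(E, I) = 16 (G(E, I) = -16 + 8*4 = -16 + 32 = 16)
v = 22271
q(u, k) = 2/(-7 + 16*u) (q(u, k) = 2/(-4 + (-3 + u*16)) = 2/(-4 + (-3 + 16*u)) = 2/(-7 + 16*u))
R = -7052 (R = 86*(-82) = -7052)
(R - 29663)/(q(-58, 34) + v) = (-7052 - 29663)/(2/(-7 + 16*(-58)) + 22271) = -36715/(2/(-7 - 928) + 22271) = -36715/(2/(-935) + 22271) = -36715/(2*(-1/935) + 22271) = -36715/(-2/935 + 22271) = -36715/20823383/935 = -36715*935/20823383 = -4904075/2974769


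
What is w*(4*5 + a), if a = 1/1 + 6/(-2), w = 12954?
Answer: 233172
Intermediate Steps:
a = -2 (a = 1*1 + 6*(-1/2) = 1 - 3 = -2)
w*(4*5 + a) = 12954*(4*5 - 2) = 12954*(20 - 2) = 12954*18 = 233172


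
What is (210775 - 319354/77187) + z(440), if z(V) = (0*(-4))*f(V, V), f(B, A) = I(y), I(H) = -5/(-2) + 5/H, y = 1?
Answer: 16268770571/77187 ≈ 2.1077e+5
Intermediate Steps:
I(H) = 5/2 + 5/H (I(H) = -5*(-½) + 5/H = 5/2 + 5/H)
f(B, A) = 15/2 (f(B, A) = 5/2 + 5/1 = 5/2 + 5*1 = 5/2 + 5 = 15/2)
z(V) = 0 (z(V) = (0*(-4))*(15/2) = 0*(15/2) = 0)
(210775 - 319354/77187) + z(440) = (210775 - 319354/77187) + 0 = 16268770571/77187 + 0 = 16268770571/77187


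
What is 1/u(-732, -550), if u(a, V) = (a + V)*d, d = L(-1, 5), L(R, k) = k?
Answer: -1/6410 ≈ -0.00015601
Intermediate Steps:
d = 5
u(a, V) = 5*V + 5*a (u(a, V) = (a + V)*5 = (V + a)*5 = 5*V + 5*a)
1/u(-732, -550) = 1/(5*(-550) + 5*(-732)) = 1/(-2750 - 3660) = 1/(-6410) = -1/6410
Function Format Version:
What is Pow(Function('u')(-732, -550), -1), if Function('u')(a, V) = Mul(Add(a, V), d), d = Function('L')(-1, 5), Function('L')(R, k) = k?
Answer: Rational(-1, 6410) ≈ -0.00015601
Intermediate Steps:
d = 5
Function('u')(a, V) = Add(Mul(5, V), Mul(5, a)) (Function('u')(a, V) = Mul(Add(a, V), 5) = Mul(Add(V, a), 5) = Add(Mul(5, V), Mul(5, a)))
Pow(Function('u')(-732, -550), -1) = Pow(Add(Mul(5, -550), Mul(5, -732)), -1) = Pow(Add(-2750, -3660), -1) = Pow(-6410, -1) = Rational(-1, 6410)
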